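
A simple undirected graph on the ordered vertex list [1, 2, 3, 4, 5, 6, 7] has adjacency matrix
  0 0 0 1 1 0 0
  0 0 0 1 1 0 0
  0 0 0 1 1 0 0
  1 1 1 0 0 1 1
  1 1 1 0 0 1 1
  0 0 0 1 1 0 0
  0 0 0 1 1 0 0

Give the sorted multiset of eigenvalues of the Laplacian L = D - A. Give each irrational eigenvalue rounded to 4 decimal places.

[0, 2, 2, 2, 2, 5, 7]

With the vertex order [1, 2, 3, 4, 5, 6, 7], the degrees are [2, 2, 2, 5, 5, 2, 2], giving D = diag(2, 2, 2, 5, 5, 2, 2) and L = D - A. Diagonalising L (or applying a numerical eigensolver to the 7x7 matrix) gives the spectrum above. The single zero eigenvalue shows the graph is connected. There is one zero in the spectrum, matching the 1 component. By the matrix-tree theorem the graph has (1/7) * product of the nonzero eigenvalues = 80 spanning trees.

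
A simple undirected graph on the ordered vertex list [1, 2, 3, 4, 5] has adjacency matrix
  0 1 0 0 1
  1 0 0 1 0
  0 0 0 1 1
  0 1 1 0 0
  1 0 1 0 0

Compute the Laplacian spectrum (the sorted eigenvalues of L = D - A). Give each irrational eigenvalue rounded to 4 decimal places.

With the vertex order [1, 2, 3, 4, 5], the degrees are [2, 2, 2, 2, 2], giving D = diag(2, 2, 2, 2, 2) and L = D - A. Diagonalising L (or applying a numerical eigensolver to the 5x5 matrix) gives the spectrum above. The eigenvalues sum to 10, which equals trace(L) = 2|E|. By the matrix-tree theorem the graph has (1/5) * product of the nonzero eigenvalues = 5 spanning trees.

[0, 1.3820, 1.3820, 3.6180, 3.6180]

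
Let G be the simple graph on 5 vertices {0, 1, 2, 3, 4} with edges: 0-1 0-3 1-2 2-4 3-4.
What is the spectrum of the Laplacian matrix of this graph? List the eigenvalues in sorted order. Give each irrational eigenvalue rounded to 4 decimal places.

Reading degrees in the order [0, 1, 2, 3, 4] gives [2, 2, 2, 2, 2]; set D = diag(2, 2, 2, 2, 2) and form L = D - A. L is symmetric positive semidefinite, so every eigenvalue is real and nonnegative. The single zero eigenvalue shows the graph is connected.

[0, 1.3820, 1.3820, 3.6180, 3.6180]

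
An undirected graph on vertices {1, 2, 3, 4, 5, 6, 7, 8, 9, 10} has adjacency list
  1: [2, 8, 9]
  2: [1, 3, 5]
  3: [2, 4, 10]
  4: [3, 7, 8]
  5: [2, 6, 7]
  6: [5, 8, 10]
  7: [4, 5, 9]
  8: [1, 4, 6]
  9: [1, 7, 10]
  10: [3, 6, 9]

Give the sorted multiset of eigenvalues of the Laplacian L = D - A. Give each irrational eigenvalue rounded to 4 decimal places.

[0, 2, 2, 2, 2, 2, 5, 5, 5, 5]

With the vertex order [1, 2, 3, 4, 5, 6, 7, 8, 9, 10], the degrees are [3, 3, 3, 3, 3, 3, 3, 3, 3, 3], giving D = diag(3, 3, 3, 3, 3, 3, 3, 3, 3, 3) and L = D - A. Since every row of L sums to 0, the all-ones vector is in the kernel and 0 is an eigenvalue. The single zero eigenvalue shows the graph is connected. The largest eigenvalue, 5, is at most the vertex count 10.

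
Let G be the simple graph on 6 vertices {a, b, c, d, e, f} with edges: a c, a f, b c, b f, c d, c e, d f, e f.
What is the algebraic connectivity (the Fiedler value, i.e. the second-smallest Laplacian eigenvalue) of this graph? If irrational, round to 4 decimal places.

2

With the vertex order [a, b, c, d, e, f], the degrees are [2, 2, 4, 2, 2, 4], giving D = diag(2, 2, 4, 2, 2, 4) and L = D - A. The sorted Laplacian eigenvalues are [0, 2, 2, 2, 4, 6]; the algebraic connectivity is the second entry, 2. The largest eigenvalue, 6, is at most the vertex count 6.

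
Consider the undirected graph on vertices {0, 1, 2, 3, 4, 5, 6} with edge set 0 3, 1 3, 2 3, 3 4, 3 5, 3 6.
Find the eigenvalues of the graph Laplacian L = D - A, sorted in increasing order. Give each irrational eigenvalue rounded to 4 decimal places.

With the vertex order [0, 1, 2, 3, 4, 5, 6], the degrees are [1, 1, 1, 6, 1, 1, 1], giving D = diag(1, 1, 1, 6, 1, 1, 1) and L = D - A. Since every row of L sums to 0, the all-ones vector is in the kernel and 0 is an eigenvalue. The single zero eigenvalue shows the graph is connected. By the matrix-tree theorem the graph has (1/7) * product of the nonzero eigenvalues = 1 spanning tree.

[0, 1, 1, 1, 1, 1, 7]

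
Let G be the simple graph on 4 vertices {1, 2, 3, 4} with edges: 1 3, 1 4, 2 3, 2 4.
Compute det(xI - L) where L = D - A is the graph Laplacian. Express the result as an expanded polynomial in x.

Each diagonal entry of L is the vertex degree and each off-diagonal entry is -1 where an edge is present, 0 otherwise; in the order [1, 2, 3, 4] the diagonal is [2, 2, 2, 2]. The eigenvalues of L are [0, 2, 2, 4]; the characteristic polynomial is the product of (x - lambda_i), which multiplies out to x^4 - 8x^3 + 20x^2 - 16x. The constant term is 0 because L is singular (the all-ones vector lies in its kernel). The eigenvalues sum to 8, which equals trace(L) = 2|E|.

x^4 - 8x^3 + 20x^2 - 16x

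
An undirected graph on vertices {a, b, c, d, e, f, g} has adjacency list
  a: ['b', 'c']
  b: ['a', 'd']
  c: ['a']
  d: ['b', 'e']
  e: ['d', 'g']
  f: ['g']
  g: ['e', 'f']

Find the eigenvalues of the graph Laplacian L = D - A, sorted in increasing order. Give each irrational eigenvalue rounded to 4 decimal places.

Reading degrees in the order [a, b, c, d, e, f, g] gives [2, 2, 1, 2, 2, 1, 2]; set D = diag(2, 2, 1, 2, 2, 1, 2) and form L = D - A. Diagonalising L (or applying a numerical eigensolver to the 7x7 matrix) gives the spectrum above. The single zero eigenvalue shows the graph is connected.

[0, 0.1981, 0.7530, 1.5550, 2.4450, 3.2470, 3.8019]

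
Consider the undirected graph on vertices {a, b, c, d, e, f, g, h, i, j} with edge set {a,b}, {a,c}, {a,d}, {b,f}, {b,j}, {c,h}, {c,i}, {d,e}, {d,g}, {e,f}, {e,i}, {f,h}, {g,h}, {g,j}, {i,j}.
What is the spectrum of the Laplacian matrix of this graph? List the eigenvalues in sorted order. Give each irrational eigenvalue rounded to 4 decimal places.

[0, 2, 2, 2, 2, 2, 5, 5, 5, 5]

Reading degrees in the order [a, b, c, d, e, f, g, h, i, j] gives [3, 3, 3, 3, 3, 3, 3, 3, 3, 3]; set D = diag(3, 3, 3, 3, 3, 3, 3, 3, 3, 3) and form L = D - A. Diagonalising L (or applying a numerical eigensolver to the 10x10 matrix) gives the spectrum above. The eigenvalues sum to 30, which equals trace(L) = 2|E|. By the matrix-tree theorem the graph has (1/10) * product of the nonzero eigenvalues = 2000 spanning trees.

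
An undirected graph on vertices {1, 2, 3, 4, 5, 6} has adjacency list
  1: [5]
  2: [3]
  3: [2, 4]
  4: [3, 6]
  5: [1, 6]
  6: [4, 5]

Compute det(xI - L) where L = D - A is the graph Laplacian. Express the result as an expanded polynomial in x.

x^6 - 10x^5 + 36x^4 - 56x^3 + 35x^2 - 6x

Reading degrees in the order [1, 2, 3, 4, 5, 6] gives [1, 1, 2, 2, 2, 2]; set D = diag(1, 1, 2, 2, 2, 2) and form L = D - A. Computing det(xI - L) by cofactor expansion (or equivalently via sum-over-permutations) gives x^6 - 10x^5 + 36x^4 - 56x^3 + 35x^2 - 6x. The coefficient of x^5 equals -trace(L) = -10, matching the sum of degrees.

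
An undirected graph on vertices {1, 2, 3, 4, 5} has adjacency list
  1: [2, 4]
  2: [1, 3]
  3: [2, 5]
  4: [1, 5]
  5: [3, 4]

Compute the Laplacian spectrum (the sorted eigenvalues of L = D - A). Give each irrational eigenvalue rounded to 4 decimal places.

[0, 1.3820, 1.3820, 3.6180, 3.6180]

With the vertex order [1, 2, 3, 4, 5], the degrees are [2, 2, 2, 2, 2], giving D = diag(2, 2, 2, 2, 2) and L = D - A. Diagonalising L (or applying a numerical eigensolver to the 5x5 matrix) gives the spectrum above. There is one zero in the spectrum, matching the 1 component. The eigenvalues sum to 10, which equals trace(L) = 2|E|.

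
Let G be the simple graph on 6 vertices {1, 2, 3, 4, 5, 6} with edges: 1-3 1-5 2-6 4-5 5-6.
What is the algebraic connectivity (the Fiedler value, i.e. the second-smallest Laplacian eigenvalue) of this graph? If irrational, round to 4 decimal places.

With the vertex order [1, 2, 3, 4, 5, 6], the degrees are [2, 1, 1, 1, 3, 2], giving D = diag(2, 1, 1, 1, 3, 2) and L = D - A. Computing the eigenvalues of L and sorting gives [0, 0.3820, 0.6972, 2, 2.6180, 4.3028]. The Fiedler value lambda_2 = 0.3820 is strictly positive, so the graph is connected. By the matrix-tree theorem the graph has (1/6) * product of the nonzero eigenvalues = 1 spanning tree. The largest eigenvalue, 4.3028, is at most the vertex count 6.

0.3820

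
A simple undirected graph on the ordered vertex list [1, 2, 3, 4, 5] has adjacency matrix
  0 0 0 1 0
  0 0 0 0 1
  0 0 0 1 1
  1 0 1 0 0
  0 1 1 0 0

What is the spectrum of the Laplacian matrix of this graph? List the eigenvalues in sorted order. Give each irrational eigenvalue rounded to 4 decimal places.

[0, 0.3820, 1.3820, 2.6180, 3.6180]

With the vertex order [1, 2, 3, 4, 5], the degrees are [1, 1, 2, 2, 2], giving D = diag(1, 1, 2, 2, 2) and L = D - A. Diagonalising L (or applying a numerical eigensolver to the 5x5 matrix) gives the spectrum above. The single zero eigenvalue shows the graph is connected. The largest eigenvalue, 3.6180, is at most the vertex count 5.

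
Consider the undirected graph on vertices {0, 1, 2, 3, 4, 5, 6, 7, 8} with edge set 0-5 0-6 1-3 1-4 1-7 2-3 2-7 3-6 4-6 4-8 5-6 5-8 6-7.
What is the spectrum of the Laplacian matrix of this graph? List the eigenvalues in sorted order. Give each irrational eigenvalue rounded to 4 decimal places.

Each diagonal entry of L is the vertex degree and each off-diagonal entry is -1 where an edge is present, 0 otherwise; in the order [0, 1, 2, 3, 4, 5, 6, 7, 8] the diagonal is [2, 3, 2, 3, 3, 3, 5, 3, 2]. L is symmetric positive semidefinite, so every eigenvalue is real and nonnegative. By the matrix-tree theorem the graph has (1/9) * product of the nonzero eigenvalues = 360 spanning trees.

[0, 0.7979, 1.5226, 2.2170, 3, 3.4902, 4, 4.3129, 6.6594]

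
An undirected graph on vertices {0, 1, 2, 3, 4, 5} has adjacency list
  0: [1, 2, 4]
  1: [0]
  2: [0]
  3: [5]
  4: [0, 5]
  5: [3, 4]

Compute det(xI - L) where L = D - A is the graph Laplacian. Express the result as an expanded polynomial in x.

Each diagonal entry of L is the vertex degree and each off-diagonal entry is -1 where an edge is present, 0 otherwise; in the order [0, 1, 2, 3, 4, 5] the diagonal is [3, 1, 1, 1, 2, 2]. Computing det(xI - L) by cofactor expansion (or equivalently via sum-over-permutations) gives x^6 - 10x^5 + 35x^4 - 52x^3 + 32x^2 - 6x. The constant term is 0 because L is singular (the all-ones vector lies in its kernel). The eigenvalues sum to 10, which equals trace(L) = 2|E|.

x^6 - 10x^5 + 35x^4 - 52x^3 + 32x^2 - 6x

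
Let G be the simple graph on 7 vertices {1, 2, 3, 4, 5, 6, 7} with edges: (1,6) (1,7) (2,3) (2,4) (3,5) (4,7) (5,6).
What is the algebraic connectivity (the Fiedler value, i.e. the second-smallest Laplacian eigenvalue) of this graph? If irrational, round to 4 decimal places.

With the vertex order [1, 2, 3, 4, 5, 6, 7], the degrees are [2, 2, 2, 2, 2, 2, 2], giving D = diag(2, 2, 2, 2, 2, 2, 2) and L = D - A. The sorted Laplacian eigenvalues are [0, 0.7530, 0.7530, 2.4450, 2.4450, 3.8019, 3.8019]; the algebraic connectivity is the second entry, 0.7530. There is one zero in the spectrum, matching the 1 component. The eigenvalues sum to 14, which equals trace(L) = 2|E|.

0.7530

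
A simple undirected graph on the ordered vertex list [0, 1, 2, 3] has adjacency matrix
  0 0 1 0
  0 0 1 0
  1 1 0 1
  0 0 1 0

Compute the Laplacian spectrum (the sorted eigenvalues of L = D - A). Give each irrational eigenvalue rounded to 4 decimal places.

[0, 1, 1, 4]

Each diagonal entry of L is the vertex degree and each off-diagonal entry is -1 where an edge is present, 0 otherwise; in the order [0, 1, 2, 3] the diagonal is [1, 1, 3, 1]. L is symmetric positive semidefinite, so every eigenvalue is real and nonnegative. The single zero eigenvalue shows the graph is connected. The eigenvalues sum to 6, which equals trace(L) = 2|E|.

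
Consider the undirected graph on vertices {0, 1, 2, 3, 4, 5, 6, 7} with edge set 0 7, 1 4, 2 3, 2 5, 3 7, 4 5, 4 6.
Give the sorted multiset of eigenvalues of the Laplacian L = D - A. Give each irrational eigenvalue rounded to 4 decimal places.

Each diagonal entry of L is the vertex degree and each off-diagonal entry is -1 where an edge is present, 0 otherwise; in the order [0, 1, 2, 3, 4, 5, 6, 7] the diagonal is [1, 1, 2, 2, 3, 2, 1, 2]. Since every row of L sums to 0, the all-ones vector is in the kernel and 0 is an eigenvalue.

[0, 0.1667, 0.7276, 1, 1.6353, 2.6729, 3.5643, 4.2332]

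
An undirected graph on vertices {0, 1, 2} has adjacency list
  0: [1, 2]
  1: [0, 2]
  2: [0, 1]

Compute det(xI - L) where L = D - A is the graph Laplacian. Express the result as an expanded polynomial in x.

x^3 - 6x^2 + 9x

Each diagonal entry of L is the vertex degree and each off-diagonal entry is -1 where an edge is present, 0 otherwise; in the order [0, 1, 2] the diagonal is [2, 2, 2]. L has integer entries, so p(x) = det(xI - L) has integer coefficients. Expanding the determinant yields x^3 - 6x^2 + 9x. The constant term is 0 because L is singular (the all-ones vector lies in its kernel). By the matrix-tree theorem the graph has (1/3) * product of the nonzero eigenvalues = 3 spanning trees. The largest eigenvalue, 3, is at most the vertex count 3.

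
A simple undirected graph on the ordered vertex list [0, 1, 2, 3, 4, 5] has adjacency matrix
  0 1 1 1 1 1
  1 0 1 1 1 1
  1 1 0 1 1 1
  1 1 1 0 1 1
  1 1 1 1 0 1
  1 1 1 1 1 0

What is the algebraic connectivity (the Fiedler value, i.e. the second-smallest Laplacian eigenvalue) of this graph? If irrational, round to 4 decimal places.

6

Each diagonal entry of L is the vertex degree and each off-diagonal entry is -1 where an edge is present, 0 otherwise; in the order [0, 1, 2, 3, 4, 5] the diagonal is [5, 5, 5, 5, 5, 5]. The smallest Laplacian eigenvalue is always 0. The next one, lambda_2 = 6, measures how hard the graph is to disconnect: larger values mean better connectivity. The largest eigenvalue, 6, is at most the vertex count 6. There is one zero in the spectrum, matching the 1 component.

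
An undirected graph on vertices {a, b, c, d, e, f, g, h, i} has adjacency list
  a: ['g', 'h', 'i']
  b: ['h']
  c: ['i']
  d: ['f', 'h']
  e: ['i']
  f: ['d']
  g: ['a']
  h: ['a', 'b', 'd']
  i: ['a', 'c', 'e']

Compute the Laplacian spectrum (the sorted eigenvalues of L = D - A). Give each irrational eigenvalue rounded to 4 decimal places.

[0, 0.2118, 0.5546, 0.7223, 1, 2.0782, 2.7338, 3.8525, 4.8468]

Each diagonal entry of L is the vertex degree and each off-diagonal entry is -1 where an edge is present, 0 otherwise; in the order [a, b, c, d, e, f, g, h, i] the diagonal is [3, 1, 1, 2, 1, 1, 1, 3, 3]. Diagonalising L (or applying a numerical eigensolver to the 9x9 matrix) gives the spectrum above. The single zero eigenvalue shows the graph is connected. The largest eigenvalue, 4.8468, is at most the vertex count 9. There is one zero in the spectrum, matching the 1 component.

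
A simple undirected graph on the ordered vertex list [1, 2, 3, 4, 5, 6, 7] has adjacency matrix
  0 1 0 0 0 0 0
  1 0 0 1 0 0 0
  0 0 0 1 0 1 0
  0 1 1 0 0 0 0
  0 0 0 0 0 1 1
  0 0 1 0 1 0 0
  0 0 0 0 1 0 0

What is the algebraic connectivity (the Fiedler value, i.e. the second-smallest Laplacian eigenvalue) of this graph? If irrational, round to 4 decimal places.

0.1981

With the vertex order [1, 2, 3, 4, 5, 6, 7], the degrees are [1, 2, 2, 2, 2, 2, 1], giving D = diag(1, 2, 2, 2, 2, 2, 1) and L = D - A. The smallest Laplacian eigenvalue is always 0. The next one, lambda_2 = 0.1981, measures how hard the graph is to disconnect: larger values mean better connectivity.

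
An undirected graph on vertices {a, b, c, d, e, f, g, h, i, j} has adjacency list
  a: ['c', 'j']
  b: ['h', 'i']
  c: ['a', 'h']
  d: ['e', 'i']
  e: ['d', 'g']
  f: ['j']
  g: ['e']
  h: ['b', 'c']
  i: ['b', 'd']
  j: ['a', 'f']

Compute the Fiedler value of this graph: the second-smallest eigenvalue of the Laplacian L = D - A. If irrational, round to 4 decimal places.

Reading degrees in the order [a, b, c, d, e, f, g, h, i, j] gives [2, 2, 2, 2, 2, 1, 1, 2, 2, 2]; set D = diag(2, 2, 2, 2, 2, 1, 1, 2, 2, 2) and form L = D - A. The sorted Laplacian eigenvalues are [0, 0.0979, 0.3820, 0.8244, 1.3820, 2, 2.6180, 3.1756, 3.6180, 3.9021]; the algebraic connectivity is the second entry, 0.0979. By the matrix-tree theorem the graph has (1/10) * product of the nonzero eigenvalues = 1 spanning tree.

0.0979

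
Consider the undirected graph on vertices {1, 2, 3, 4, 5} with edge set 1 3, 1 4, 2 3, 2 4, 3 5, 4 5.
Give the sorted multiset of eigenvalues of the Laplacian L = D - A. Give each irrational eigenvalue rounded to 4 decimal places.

[0, 2, 2, 3, 5]

With the vertex order [1, 2, 3, 4, 5], the degrees are [2, 2, 3, 3, 2], giving D = diag(2, 2, 3, 3, 2) and L = D - A. Diagonalising L (or applying a numerical eigensolver to the 5x5 matrix) gives the spectrum above. There is one zero in the spectrum, matching the 1 component.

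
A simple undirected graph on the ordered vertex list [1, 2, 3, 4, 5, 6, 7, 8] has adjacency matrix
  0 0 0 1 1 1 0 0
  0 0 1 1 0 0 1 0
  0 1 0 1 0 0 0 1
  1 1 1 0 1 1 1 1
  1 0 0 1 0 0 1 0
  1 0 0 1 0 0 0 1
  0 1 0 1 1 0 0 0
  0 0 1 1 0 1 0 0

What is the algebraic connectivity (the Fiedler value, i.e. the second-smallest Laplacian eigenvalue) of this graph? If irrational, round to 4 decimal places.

Each diagonal entry of L is the vertex degree and each off-diagonal entry is -1 where an edge is present, 0 otherwise; in the order [1, 2, 3, 4, 5, 6, 7, 8] the diagonal is [3, 3, 3, 7, 3, 3, 3, 3]. Computing the eigenvalues of L and sorting gives [0, 1.7530, 1.7530, 3.4450, 3.4450, 4.8019, 4.8019, 8]. The Fiedler value lambda_2 = 1.7530 is strictly positive, so the graph is connected. The largest eigenvalue, 8, is at most the vertex count 8. By the matrix-tree theorem the graph has (1/8) * product of the nonzero eigenvalues = 841 spanning trees.

1.7530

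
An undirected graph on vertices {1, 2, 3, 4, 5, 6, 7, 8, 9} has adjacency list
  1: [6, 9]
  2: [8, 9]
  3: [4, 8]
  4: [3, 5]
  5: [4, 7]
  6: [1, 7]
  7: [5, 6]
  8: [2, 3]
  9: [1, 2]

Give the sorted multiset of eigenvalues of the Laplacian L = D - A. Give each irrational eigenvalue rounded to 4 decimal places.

[0, 0.4679, 0.4679, 1.6527, 1.6527, 3, 3, 3.8794, 3.8794]

Each diagonal entry of L is the vertex degree and each off-diagonal entry is -1 where an edge is present, 0 otherwise; in the order [1, 2, 3, 4, 5, 6, 7, 8, 9] the diagonal is [2, 2, 2, 2, 2, 2, 2, 2, 2]. The multiplicity of 0 as a Laplacian eigenvalue equals the number of connected components. The eigenvalues sum to 18, which equals trace(L) = 2|E|.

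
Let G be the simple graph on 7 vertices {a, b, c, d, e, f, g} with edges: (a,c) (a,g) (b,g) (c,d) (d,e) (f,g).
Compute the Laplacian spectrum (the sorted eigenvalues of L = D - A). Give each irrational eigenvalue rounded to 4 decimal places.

With the vertex order [a, b, c, d, e, f, g], the degrees are [2, 1, 2, 2, 1, 1, 3], giving D = diag(2, 1, 2, 2, 1, 1, 3) and L = D - A. Diagonalising L (or applying a numerical eigensolver to the 7x7 matrix) gives the spectrum above. The single zero eigenvalue shows the graph is connected. There is one zero in the spectrum, matching the 1 component. The largest eigenvalue, 4.2283, is at most the vertex count 7.

[0, 0.2254, 1, 1, 2.1859, 3.3604, 4.2283]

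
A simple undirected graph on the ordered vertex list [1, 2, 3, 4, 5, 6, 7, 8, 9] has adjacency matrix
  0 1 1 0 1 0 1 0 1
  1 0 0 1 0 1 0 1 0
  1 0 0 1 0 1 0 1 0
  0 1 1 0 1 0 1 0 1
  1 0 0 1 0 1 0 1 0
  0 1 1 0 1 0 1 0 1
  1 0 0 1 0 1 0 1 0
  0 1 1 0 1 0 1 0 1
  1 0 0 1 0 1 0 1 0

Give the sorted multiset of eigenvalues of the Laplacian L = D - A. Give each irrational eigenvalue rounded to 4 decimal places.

With the vertex order [1, 2, 3, 4, 5, 6, 7, 8, 9], the degrees are [5, 4, 4, 5, 4, 5, 4, 5, 4], giving D = diag(5, 4, 4, 5, 4, 5, 4, 5, 4) and L = D - A. L is symmetric positive semidefinite, so every eigenvalue is real and nonnegative. By the matrix-tree theorem the graph has (1/9) * product of the nonzero eigenvalues = 32000 spanning trees.

[0, 4, 4, 4, 4, 5, 5, 5, 9]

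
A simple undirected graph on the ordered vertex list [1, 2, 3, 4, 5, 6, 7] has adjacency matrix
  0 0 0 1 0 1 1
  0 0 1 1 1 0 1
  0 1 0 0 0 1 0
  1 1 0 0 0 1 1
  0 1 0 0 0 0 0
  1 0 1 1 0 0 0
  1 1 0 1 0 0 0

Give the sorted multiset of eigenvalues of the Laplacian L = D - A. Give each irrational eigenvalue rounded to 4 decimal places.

With the vertex order [1, 2, 3, 4, 5, 6, 7], the degrees are [3, 4, 2, 4, 1, 3, 3], giving D = diag(3, 4, 2, 4, 1, 3, 3) and L = D - A. Since every row of L sums to 0, the all-ones vector is in the kernel and 0 is an eigenvalue. The largest eigenvalue, 5.6470, is at most the vertex count 7.

[0, 0.8478, 1.7109, 2.8080, 4.1738, 4.8125, 5.6470]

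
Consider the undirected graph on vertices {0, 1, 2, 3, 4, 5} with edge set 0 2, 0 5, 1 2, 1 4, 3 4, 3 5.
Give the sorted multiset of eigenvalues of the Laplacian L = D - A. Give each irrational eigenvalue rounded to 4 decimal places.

[0, 1, 1, 3, 3, 4]

With the vertex order [0, 1, 2, 3, 4, 5], the degrees are [2, 2, 2, 2, 2, 2], giving D = diag(2, 2, 2, 2, 2, 2) and L = D - A. Diagonalising L (or applying a numerical eigensolver to the 6x6 matrix) gives the spectrum above. The single zero eigenvalue shows the graph is connected. The eigenvalues sum to 12, which equals trace(L) = 2|E|. There is one zero in the spectrum, matching the 1 component.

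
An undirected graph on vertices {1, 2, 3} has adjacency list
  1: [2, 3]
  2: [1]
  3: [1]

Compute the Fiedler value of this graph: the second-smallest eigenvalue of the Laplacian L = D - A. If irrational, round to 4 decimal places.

Reading degrees in the order [1, 2, 3] gives [2, 1, 1]; set D = diag(2, 1, 1) and form L = D - A. The sorted Laplacian eigenvalues are [0, 1, 3]; the algebraic connectivity is the second entry, 1. There is one zero in the spectrum, matching the 1 component.

1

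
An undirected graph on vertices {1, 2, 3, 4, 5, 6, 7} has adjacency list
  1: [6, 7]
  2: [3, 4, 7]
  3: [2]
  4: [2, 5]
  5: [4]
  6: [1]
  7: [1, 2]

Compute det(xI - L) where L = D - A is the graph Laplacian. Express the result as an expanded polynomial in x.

x^7 - 12x^6 + 54x^5 - 114x^4 + 115x^3 - 50x^2 + 7x

With the vertex order [1, 2, 3, 4, 5, 6, 7], the degrees are [2, 3, 1, 2, 1, 1, 2], giving D = diag(2, 3, 1, 2, 1, 1, 2) and L = D - A. Computing det(xI - L) by cofactor expansion (or equivalently via sum-over-permutations) gives x^7 - 12x^6 + 54x^5 - 114x^4 + 115x^3 - 50x^2 + 7x. The coefficient of x^6 equals -trace(L) = -12, matching the sum of degrees.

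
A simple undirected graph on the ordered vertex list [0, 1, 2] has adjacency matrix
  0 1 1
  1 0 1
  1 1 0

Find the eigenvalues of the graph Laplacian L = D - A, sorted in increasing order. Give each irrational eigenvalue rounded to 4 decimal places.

Each diagonal entry of L is the vertex degree and each off-diagonal entry is -1 where an edge is present, 0 otherwise; in the order [0, 1, 2] the diagonal is [2, 2, 2]. Since every row of L sums to 0, the all-ones vector is in the kernel and 0 is an eigenvalue. The single zero eigenvalue shows the graph is connected.

[0, 3, 3]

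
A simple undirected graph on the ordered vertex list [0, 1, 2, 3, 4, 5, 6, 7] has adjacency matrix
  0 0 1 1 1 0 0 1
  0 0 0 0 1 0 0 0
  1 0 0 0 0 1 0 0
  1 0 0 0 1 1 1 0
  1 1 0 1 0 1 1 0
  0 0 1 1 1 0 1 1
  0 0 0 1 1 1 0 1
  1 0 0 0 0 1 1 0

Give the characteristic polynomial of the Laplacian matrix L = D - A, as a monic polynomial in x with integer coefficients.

With the vertex order [0, 1, 2, 3, 4, 5, 6, 7], the degrees are [4, 1, 2, 4, 5, 5, 4, 3], giving D = diag(4, 1, 2, 4, 5, 5, 4, 3) and L = D - A. L has integer entries, so p(x) = det(xI - L) has integer coefficients. Expanding the determinant yields x^8 - 28x^7 + 322x^6 - 1958x^5 + 6737x^4 - 12950x^3 + 12633x^2 - 4680x. The constant term is 0 because L is singular (the all-ones vector lies in its kernel). There is one zero in the spectrum, matching the 1 component.

x^8 - 28x^7 + 322x^6 - 1958x^5 + 6737x^4 - 12950x^3 + 12633x^2 - 4680x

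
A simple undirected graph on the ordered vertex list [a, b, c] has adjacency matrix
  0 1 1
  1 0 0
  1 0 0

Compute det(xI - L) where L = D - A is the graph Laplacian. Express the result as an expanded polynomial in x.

x^3 - 4x^2 + 3x

Each diagonal entry of L is the vertex degree and each off-diagonal entry is -1 where an edge is present, 0 otherwise; in the order [a, b, c] the diagonal is [2, 1, 1]. The eigenvalues of L are [0, 1, 3]; the characteristic polynomial is the product of (x - lambda_i), which multiplies out to x^3 - 4x^2 + 3x. Since p(0) = det(-L) = 0, x divides p(x). There is one zero in the spectrum, matching the 1 component. The eigenvalues sum to 4, which equals trace(L) = 2|E|.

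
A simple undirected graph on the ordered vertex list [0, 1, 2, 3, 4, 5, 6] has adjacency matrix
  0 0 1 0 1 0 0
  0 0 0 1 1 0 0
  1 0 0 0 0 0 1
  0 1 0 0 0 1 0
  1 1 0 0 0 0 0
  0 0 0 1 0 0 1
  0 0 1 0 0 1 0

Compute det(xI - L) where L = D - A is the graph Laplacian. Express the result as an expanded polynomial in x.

Each diagonal entry of L is the vertex degree and each off-diagonal entry is -1 where an edge is present, 0 otherwise; in the order [0, 1, 2, 3, 4, 5, 6] the diagonal is [2, 2, 2, 2, 2, 2, 2]. L has integer entries, so p(x) = det(xI - L) has integer coefficients. Expanding the determinant yields x^7 - 14x^6 + 77x^5 - 210x^4 + 294x^3 - 196x^2 + 49x. Since p(0) = det(-L) = 0, x divides p(x). The eigenvalues sum to 14, which equals trace(L) = 2|E|. The largest eigenvalue, 3.8019, is at most the vertex count 7.

x^7 - 14x^6 + 77x^5 - 210x^4 + 294x^3 - 196x^2 + 49x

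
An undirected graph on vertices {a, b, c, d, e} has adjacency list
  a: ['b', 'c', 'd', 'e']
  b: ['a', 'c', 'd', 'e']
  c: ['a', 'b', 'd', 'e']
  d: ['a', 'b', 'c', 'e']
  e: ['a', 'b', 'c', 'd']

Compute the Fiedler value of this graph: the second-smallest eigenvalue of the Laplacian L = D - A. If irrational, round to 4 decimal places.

Each diagonal entry of L is the vertex degree and each off-diagonal entry is -1 where an edge is present, 0 otherwise; in the order [a, b, c, d, e] the diagonal is [4, 4, 4, 4, 4]. Computing the eigenvalues of L and sorting gives [0, 5, 5, 5, 5]. The Fiedler value lambda_2 = 5 is strictly positive, so the graph is connected. By the matrix-tree theorem the graph has (1/5) * product of the nonzero eigenvalues = 125 spanning trees.

5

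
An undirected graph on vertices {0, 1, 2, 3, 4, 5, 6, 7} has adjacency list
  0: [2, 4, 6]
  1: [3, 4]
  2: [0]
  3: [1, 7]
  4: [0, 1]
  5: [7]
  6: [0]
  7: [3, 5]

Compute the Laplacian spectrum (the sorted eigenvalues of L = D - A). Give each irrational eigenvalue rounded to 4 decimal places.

Reading degrees in the order [0, 1, 2, 3, 4, 5, 6, 7] gives [3, 2, 1, 2, 2, 1, 1, 2]; set D = diag(3, 2, 1, 2, 2, 1, 1, 2) and form L = D - A. Since every row of L sums to 0, the all-ones vector is in the kernel and 0 is an eigenvalue. The eigenvalues sum to 14, which equals trace(L) = 2|E|.

[0, 0.1667, 0.7276, 1, 1.6353, 2.6729, 3.5643, 4.2332]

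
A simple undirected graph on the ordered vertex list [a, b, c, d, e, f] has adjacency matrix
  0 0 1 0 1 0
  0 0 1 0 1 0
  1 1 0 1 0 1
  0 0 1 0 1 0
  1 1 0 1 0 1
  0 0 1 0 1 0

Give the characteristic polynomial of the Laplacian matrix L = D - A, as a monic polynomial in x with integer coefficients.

x^6 - 16x^5 + 96x^4 - 272x^3 + 368x^2 - 192x

Reading degrees in the order [a, b, c, d, e, f] gives [2, 2, 4, 2, 4, 2]; set D = diag(2, 2, 4, 2, 4, 2) and form L = D - A. The eigenvalues of L are [0, 2, 2, 2, 4, 6]; the characteristic polynomial is the product of (x - lambda_i), which multiplies out to x^6 - 16x^5 + 96x^4 - 272x^3 + 368x^2 - 192x. The constant term is 0 because L is singular (the all-ones vector lies in its kernel). There is one zero in the spectrum, matching the 1 component.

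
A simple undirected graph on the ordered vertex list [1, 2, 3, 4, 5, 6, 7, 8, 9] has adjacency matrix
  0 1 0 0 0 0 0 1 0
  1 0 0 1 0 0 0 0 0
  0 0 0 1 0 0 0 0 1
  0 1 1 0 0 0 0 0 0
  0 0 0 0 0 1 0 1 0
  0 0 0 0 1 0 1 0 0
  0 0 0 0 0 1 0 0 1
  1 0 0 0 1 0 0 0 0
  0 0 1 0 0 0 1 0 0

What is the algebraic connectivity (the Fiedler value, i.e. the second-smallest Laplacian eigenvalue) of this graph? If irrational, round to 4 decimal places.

With the vertex order [1, 2, 3, 4, 5, 6, 7, 8, 9], the degrees are [2, 2, 2, 2, 2, 2, 2, 2, 2], giving D = diag(2, 2, 2, 2, 2, 2, 2, 2, 2) and L = D - A. The sorted Laplacian eigenvalues are [0, 0.4679, 0.4679, 1.6527, 1.6527, 3, 3, 3.8794, 3.8794]; the algebraic connectivity is the second entry, 0.4679. By the matrix-tree theorem the graph has (1/9) * product of the nonzero eigenvalues = 9 spanning trees. The eigenvalues sum to 18, which equals trace(L) = 2|E|.

0.4679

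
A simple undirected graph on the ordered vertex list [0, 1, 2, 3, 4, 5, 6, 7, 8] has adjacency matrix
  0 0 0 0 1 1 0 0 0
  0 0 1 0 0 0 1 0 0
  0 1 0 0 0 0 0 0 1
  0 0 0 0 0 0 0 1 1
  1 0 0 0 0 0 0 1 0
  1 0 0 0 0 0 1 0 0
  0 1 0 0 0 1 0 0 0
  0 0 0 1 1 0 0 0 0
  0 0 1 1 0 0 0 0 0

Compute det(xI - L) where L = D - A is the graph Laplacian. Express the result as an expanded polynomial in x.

x^9 - 18x^8 + 135x^7 - 546x^6 + 1287x^5 - 1782x^4 + 1386x^3 - 540x^2 + 81x

Each diagonal entry of L is the vertex degree and each off-diagonal entry is -1 where an edge is present, 0 otherwise; in the order [0, 1, 2, 3, 4, 5, 6, 7, 8] the diagonal is [2, 2, 2, 2, 2, 2, 2, 2, 2]. L has integer entries, so p(x) = det(xI - L) has integer coefficients. Expanding the determinant yields x^9 - 18x^8 + 135x^7 - 546x^6 + 1287x^5 - 1782x^4 + 1386x^3 - 540x^2 + 81x. The coefficient of x^8 equals -trace(L) = -18, matching the sum of degrees. By the matrix-tree theorem the graph has (1/9) * product of the nonzero eigenvalues = 9 spanning trees.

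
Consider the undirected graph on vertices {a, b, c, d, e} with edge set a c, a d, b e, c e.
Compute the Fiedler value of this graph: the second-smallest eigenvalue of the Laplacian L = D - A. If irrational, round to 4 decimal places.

0.3820

Reading degrees in the order [a, b, c, d, e] gives [2, 1, 2, 1, 2]; set D = diag(2, 1, 2, 1, 2) and form L = D - A. The smallest Laplacian eigenvalue is always 0. The next one, lambda_2 = 0.3820, measures how hard the graph is to disconnect: larger values mean better connectivity. There is one zero in the spectrum, matching the 1 component. The eigenvalues sum to 8, which equals trace(L) = 2|E|.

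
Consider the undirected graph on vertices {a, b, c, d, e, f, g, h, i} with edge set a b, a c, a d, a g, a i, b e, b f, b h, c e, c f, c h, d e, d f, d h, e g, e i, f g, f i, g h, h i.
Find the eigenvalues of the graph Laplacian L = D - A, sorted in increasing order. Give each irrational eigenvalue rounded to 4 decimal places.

Each diagonal entry of L is the vertex degree and each off-diagonal entry is -1 where an edge is present, 0 otherwise; in the order [a, b, c, d, e, f, g, h, i] the diagonal is [5, 4, 4, 4, 5, 5, 4, 5, 4]. Since every row of L sums to 0, the all-ones vector is in the kernel and 0 is an eigenvalue.

[0, 4, 4, 4, 4, 5, 5, 5, 9]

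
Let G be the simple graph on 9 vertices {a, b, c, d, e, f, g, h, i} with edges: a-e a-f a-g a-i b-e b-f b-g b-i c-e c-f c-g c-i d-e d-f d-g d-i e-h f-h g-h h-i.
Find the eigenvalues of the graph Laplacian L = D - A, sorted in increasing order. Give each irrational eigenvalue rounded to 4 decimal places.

[0, 4, 4, 4, 4, 5, 5, 5, 9]

Each diagonal entry of L is the vertex degree and each off-diagonal entry is -1 where an edge is present, 0 otherwise; in the order [a, b, c, d, e, f, g, h, i] the diagonal is [4, 4, 4, 4, 5, 5, 5, 4, 5]. Since every row of L sums to 0, the all-ones vector is in the kernel and 0 is an eigenvalue. The single zero eigenvalue shows the graph is connected. There is one zero in the spectrum, matching the 1 component. The largest eigenvalue, 9, is at most the vertex count 9.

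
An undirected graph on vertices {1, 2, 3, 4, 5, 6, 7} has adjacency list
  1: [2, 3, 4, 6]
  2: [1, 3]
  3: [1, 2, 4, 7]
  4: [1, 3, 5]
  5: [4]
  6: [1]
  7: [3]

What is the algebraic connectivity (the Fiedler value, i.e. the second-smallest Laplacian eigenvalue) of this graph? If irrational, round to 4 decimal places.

With the vertex order [1, 2, 3, 4, 5, 6, 7], the degrees are [4, 2, 4, 3, 1, 1, 1], giving D = diag(4, 2, 4, 3, 1, 1, 1) and L = D - A. Computing the eigenvalues of L and sorting gives [0, 0.6837, 0.7639, 1.4206, 2.8654, 5.0303, 5.2361]. The Fiedler value lambda_2 = 0.6837 is strictly positive, so the graph is connected.

0.6837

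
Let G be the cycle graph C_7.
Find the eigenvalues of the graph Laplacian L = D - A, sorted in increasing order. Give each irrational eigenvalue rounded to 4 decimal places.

[0, 0.7530, 0.7530, 2.4450, 2.4450, 3.8019, 3.8019]

The graph has 7 vertices and degree multiset [2, 2, 2, 2, 2, 2, 2]; D is the diagonal matrix of degrees and L = D - A. Diagonalising L (or applying a numerical eigensolver to the 7x7 matrix) gives the spectrum above. By the matrix-tree theorem the graph has (1/7) * product of the nonzero eigenvalues = 7 spanning trees. There is one zero in the spectrum, matching the 1 component.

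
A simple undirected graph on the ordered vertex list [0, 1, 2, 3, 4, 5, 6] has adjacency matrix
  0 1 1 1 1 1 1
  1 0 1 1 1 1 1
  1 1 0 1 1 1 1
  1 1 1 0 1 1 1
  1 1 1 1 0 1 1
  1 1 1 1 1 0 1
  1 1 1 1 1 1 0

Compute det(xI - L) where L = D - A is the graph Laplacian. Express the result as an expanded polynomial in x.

Reading degrees in the order [0, 1, 2, 3, 4, 5, 6] gives [6, 6, 6, 6, 6, 6, 6]; set D = diag(6, 6, 6, 6, 6, 6, 6) and form L = D - A. L has integer entries, so p(x) = det(xI - L) has integer coefficients. Expanding the determinant yields x^7 - 42x^6 + 735x^5 - 6860x^4 + 36015x^3 - 100842x^2 + 117649x. The coefficient of x^6 equals -trace(L) = -42, matching the sum of degrees. The largest eigenvalue, 7, is at most the vertex count 7. By the matrix-tree theorem the graph has (1/7) * product of the nonzero eigenvalues = 16807 spanning trees.

x^7 - 42x^6 + 735x^5 - 6860x^4 + 36015x^3 - 100842x^2 + 117649x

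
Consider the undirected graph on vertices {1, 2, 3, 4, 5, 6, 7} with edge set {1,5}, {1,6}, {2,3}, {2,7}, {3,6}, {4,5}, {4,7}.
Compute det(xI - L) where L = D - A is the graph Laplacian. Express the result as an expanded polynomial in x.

Reading degrees in the order [1, 2, 3, 4, 5, 6, 7] gives [2, 2, 2, 2, 2, 2, 2]; set D = diag(2, 2, 2, 2, 2, 2, 2) and form L = D - A. Computing det(xI - L) by cofactor expansion (or equivalently via sum-over-permutations) gives x^7 - 14x^6 + 77x^5 - 210x^4 + 294x^3 - 196x^2 + 49x. Since p(0) = det(-L) = 0, x divides p(x).

x^7 - 14x^6 + 77x^5 - 210x^4 + 294x^3 - 196x^2 + 49x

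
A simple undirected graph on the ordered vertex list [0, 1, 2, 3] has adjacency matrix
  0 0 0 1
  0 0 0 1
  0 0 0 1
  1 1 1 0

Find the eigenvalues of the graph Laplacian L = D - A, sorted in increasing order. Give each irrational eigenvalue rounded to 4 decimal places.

[0, 1, 1, 4]

With the vertex order [0, 1, 2, 3], the degrees are [1, 1, 1, 3], giving D = diag(1, 1, 1, 3) and L = D - A. The multiplicity of 0 as a Laplacian eigenvalue equals the number of connected components. The single zero eigenvalue shows the graph is connected. The eigenvalues sum to 6, which equals trace(L) = 2|E|.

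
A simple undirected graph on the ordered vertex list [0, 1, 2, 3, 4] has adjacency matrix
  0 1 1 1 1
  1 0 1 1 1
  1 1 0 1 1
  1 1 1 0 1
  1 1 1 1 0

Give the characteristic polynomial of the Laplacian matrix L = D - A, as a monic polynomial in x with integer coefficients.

x^5 - 20x^4 + 150x^3 - 500x^2 + 625x

With the vertex order [0, 1, 2, 3, 4], the degrees are [4, 4, 4, 4, 4], giving D = diag(4, 4, 4, 4, 4) and L = D - A. Computing det(xI - L) by cofactor expansion (or equivalently via sum-over-permutations) gives x^5 - 20x^4 + 150x^3 - 500x^2 + 625x. Since p(0) = det(-L) = 0, x divides p(x). The eigenvalues sum to 20, which equals trace(L) = 2|E|.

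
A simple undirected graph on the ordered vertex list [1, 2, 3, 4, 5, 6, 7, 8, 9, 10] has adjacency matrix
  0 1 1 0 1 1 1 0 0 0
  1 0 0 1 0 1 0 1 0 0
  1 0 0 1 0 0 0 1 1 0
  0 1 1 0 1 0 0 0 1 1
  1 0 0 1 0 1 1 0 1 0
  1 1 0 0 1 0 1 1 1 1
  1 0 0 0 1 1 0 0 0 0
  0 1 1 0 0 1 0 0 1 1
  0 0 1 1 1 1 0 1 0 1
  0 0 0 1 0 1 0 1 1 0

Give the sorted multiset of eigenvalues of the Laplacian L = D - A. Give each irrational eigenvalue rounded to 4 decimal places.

[0, 2.2062, 3.5603, 3.7344, 4.4571, 5.3369, 5.5627, 7.1873, 7.6034, 8.3517]

With the vertex order [1, 2, 3, 4, 5, 6, 7, 8, 9, 10], the degrees are [5, 4, 4, 5, 5, 7, 3, 5, 6, 4], giving D = diag(5, 4, 4, 5, 5, 7, 3, 5, 6, 4) and L = D - A. The multiplicity of 0 as a Laplacian eigenvalue equals the number of connected components. The eigenvalues sum to 48, which equals trace(L) = 2|E|.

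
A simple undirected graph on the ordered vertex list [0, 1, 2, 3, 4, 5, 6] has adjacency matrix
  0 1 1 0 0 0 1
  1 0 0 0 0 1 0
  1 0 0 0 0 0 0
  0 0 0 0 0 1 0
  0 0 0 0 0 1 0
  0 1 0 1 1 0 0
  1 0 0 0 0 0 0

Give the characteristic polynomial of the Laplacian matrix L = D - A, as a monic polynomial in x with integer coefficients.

Each diagonal entry of L is the vertex degree and each off-diagonal entry is -1 where an edge is present, 0 otherwise; in the order [0, 1, 2, 3, 4, 5, 6] the diagonal is [3, 2, 1, 1, 1, 3, 1]. L has integer entries, so p(x) = det(xI - L) has integer coefficients. Expanding the determinant yields x^7 - 12x^6 + 53x^5 - 108x^4 + 107x^3 - 48x^2 + 7x. Since p(0) = det(-L) = 0, x divides p(x). The largest eigenvalue, 4.4142, is at most the vertex count 7.

x^7 - 12x^6 + 53x^5 - 108x^4 + 107x^3 - 48x^2 + 7x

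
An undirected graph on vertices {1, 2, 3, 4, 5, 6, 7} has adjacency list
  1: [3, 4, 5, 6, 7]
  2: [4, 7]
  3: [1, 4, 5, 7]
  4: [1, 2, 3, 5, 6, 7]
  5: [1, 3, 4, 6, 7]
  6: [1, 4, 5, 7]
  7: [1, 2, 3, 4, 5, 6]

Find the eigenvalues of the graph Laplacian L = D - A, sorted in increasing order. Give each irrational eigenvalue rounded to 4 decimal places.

[0, 2, 4, 6, 6, 7, 7]

Each diagonal entry of L is the vertex degree and each off-diagonal entry is -1 where an edge is present, 0 otherwise; in the order [1, 2, 3, 4, 5, 6, 7] the diagonal is [5, 2, 4, 6, 5, 4, 6]. The multiplicity of 0 as a Laplacian eigenvalue equals the number of connected components. The eigenvalues sum to 32, which equals trace(L) = 2|E|. The largest eigenvalue, 7, is at most the vertex count 7.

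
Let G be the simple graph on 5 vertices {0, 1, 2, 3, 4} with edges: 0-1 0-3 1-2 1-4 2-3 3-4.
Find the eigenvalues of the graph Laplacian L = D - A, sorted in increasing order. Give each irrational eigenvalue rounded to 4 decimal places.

[0, 2, 2, 3, 5]

Each diagonal entry of L is the vertex degree and each off-diagonal entry is -1 where an edge is present, 0 otherwise; in the order [0, 1, 2, 3, 4] the diagonal is [2, 3, 2, 3, 2]. Since every row of L sums to 0, the all-ones vector is in the kernel and 0 is an eigenvalue. The largest eigenvalue, 5, is at most the vertex count 5. By the matrix-tree theorem the graph has (1/5) * product of the nonzero eigenvalues = 12 spanning trees.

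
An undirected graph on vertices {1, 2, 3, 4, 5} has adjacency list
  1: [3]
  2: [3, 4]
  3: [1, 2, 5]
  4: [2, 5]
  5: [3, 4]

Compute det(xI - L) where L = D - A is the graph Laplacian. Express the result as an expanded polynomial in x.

Each diagonal entry of L is the vertex degree and each off-diagonal entry is -1 where an edge is present, 0 otherwise; in the order [1, 2, 3, 4, 5] the diagonal is [1, 2, 3, 2, 2]. Computing det(xI - L) by cofactor expansion (or equivalently via sum-over-permutations) gives x^5 - 10x^4 + 34x^3 - 46x^2 + 20x. The constant term is 0 because L is singular (the all-ones vector lies in its kernel). By the matrix-tree theorem the graph has (1/5) * product of the nonzero eigenvalues = 4 spanning trees.

x^5 - 10x^4 + 34x^3 - 46x^2 + 20x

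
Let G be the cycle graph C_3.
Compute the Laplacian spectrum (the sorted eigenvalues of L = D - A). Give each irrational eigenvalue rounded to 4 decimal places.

The graph has 3 vertices and degree multiset [2, 2, 2]; D is the diagonal matrix of degrees and L = D - A. Diagonalising L (or applying a numerical eigensolver to the 3x3 matrix) gives the spectrum above. By the matrix-tree theorem the graph has (1/3) * product of the nonzero eigenvalues = 3 spanning trees.

[0, 3, 3]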